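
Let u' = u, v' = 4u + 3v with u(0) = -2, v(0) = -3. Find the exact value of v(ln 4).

A = [[1,0],[4,3]]; eigenvalues λ = 3, 1.
Eigenvectors: (0,1) for λ=3, (-1,2) for λ=1.
From the initial condition, c_1 = -7, c_2 = 2.
v(ln 4) = (-7)(4^3)(1) + (2)(4^1)(2) = -432.

-432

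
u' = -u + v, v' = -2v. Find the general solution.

Coefficient matrix A = [[-1, 1], [0, -2]].
Characteristic polynomial det(A - λI) = λ^2 + 3λ + 2 = 0.
Eigenvalues λ = -2, -1.
For λ=-2: (A-λI) row 1 is [1, 1], so an eigenvector is (1, -1).
For λ=-1: (A-λI) row 1 is [0, 1], so an eigenvector is (1, 0).
General solution: K_1e^(-2t)(1,-1) + K_2e^(-t)(1,0).

u(t) = K_1e^(-2t) + K_2e^(-t), v(t) = -K_1e^(-2t)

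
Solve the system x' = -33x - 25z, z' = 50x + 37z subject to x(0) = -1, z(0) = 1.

x(t) = 2e^(2t)sin(5t) - e^(2t)cos(5t), z(t) = -3e^(2t)sin(5t) + e^(2t)cos(5t)

Coefficient matrix A = [[-33, -25], [50, 37]].
Characteristic polynomial det(A - λI) = λ^2 - 4λ + 29 = 0.
Eigenvalues λ = 2 ± 5i (complex conjugate pair).
For λ=2+5i: an eigenvector is (-2,3) - i(-1,1) = (-2 + i, 3 - i).
A real fundamental pair from Re and Im of e^((2+5i)t)v: X_1 = e^(2t)(cos(5t)·(-2,3) + sin(5t)·(-1,1)), X_2 = e^(2t)(sin(5t)·(-2,3) - cos(5t)·(-1,1)).
General solution: K_1X_1 + K_2X_2.
Applying x(0)=-1, z(0)=1 gives K_1=0, K_2=-1.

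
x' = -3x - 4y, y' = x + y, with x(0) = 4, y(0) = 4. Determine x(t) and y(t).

x(t) = -24te^(-t) + 4e^(-t), y(t) = 12te^(-t) + 4e^(-t)

Coefficient matrix A = [[-3, -4], [1, 1]].
Characteristic polynomial det(A - λI) = λ^2 + 2λ + 1 = 0.
Single eigenvalue λ = -1 with algebraic multiplicity 2.
Eigenvector v = (-2,1); generalized eigenvector w with (A-λI)w=v is (-3,2).
General solution: e^(-t)[c_1·v + c_2·(t·v + w)].
Applying x(0)=4, y(0)=4 gives c_1=-20, c_2=12.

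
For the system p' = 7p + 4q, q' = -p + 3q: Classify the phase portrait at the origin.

unstable improper node

A = [[7,4],[-1,3]]; det(A-λI) = λ^2 - 10λ + 25.
repeated λ = 5 with a single eigenvector.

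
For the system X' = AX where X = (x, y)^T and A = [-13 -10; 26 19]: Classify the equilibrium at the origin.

unstable spiral

A = [[-13,-10],[26,19]]; det(A-λI) = λ^2 - 6λ + 13.
λ = 3 ± 2i: positive real part.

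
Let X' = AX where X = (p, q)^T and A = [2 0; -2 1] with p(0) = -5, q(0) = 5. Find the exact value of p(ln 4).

A = [[2,0],[-2,1]]; eigenvalues λ = 2, 1.
Eigenvectors: (-1,2) for λ=2, (0,-1) for λ=1.
From the initial condition, c_1 = 5, c_2 = 5.
p(ln 4) = (5)(4^2)(-1) + (5)(4^1)(0) = -80.

-80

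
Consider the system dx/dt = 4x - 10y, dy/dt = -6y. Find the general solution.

Coefficient matrix A = [[4, -10], [0, -6]].
Characteristic polynomial det(A - λI) = λ^2 + 2λ - 24 = 0.
Eigenvalues λ = -6, 4.
For λ=-6: (A-λI) row 1 is [10, -10], so an eigenvector is (1, 1).
For λ=4: (A-λI) row 1 is [0, -10], so an eigenvector is (-1, 0).
General solution: K_1e^(-6t)(1,1) + K_2e^(4t)(-1,0).

x(t) = K_1e^(-6t) - K_2e^(4t), y(t) = K_1e^(-6t)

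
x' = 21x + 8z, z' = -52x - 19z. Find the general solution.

x(t) = c_1e^(t)sin(4t) - c_1e^(t)cos(4t) - c_2e^(t)sin(4t) - c_2e^(t)cos(4t), z(t) = -2c_1e^(t)sin(4t) + 3c_1e^(t)cos(4t) + 3c_2e^(t)sin(4t) + 2c_2e^(t)cos(4t)

Coefficient matrix A = [[21, 8], [-52, -19]].
Characteristic polynomial det(A - λI) = λ^2 - 2λ + 17 = 0.
Eigenvalues λ = 1 ± 4i (complex conjugate pair).
For λ=1+4i: an eigenvector is (-1,3) - i(1,-2) = (-1 - i, 3 + 2i).
A real fundamental pair from Re and Im of e^((1+4i)t)v: X_1 = e^(t)(cos(4t)·(-1,3) + sin(4t)·(1,-2)), X_2 = e^(t)(sin(4t)·(-1,3) - cos(4t)·(1,-2)).
General solution: c_1X_1 + c_2X_2.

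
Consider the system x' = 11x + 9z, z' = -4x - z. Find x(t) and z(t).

Coefficient matrix A = [[11, 9], [-4, -1]].
Characteristic polynomial det(A - λI) = λ^2 - 10λ + 25 = 0.
Single eigenvalue λ = 5 with algebraic multiplicity 2.
Eigenvector v = (3,-2); generalized eigenvector w with (A-λI)w=v is (-1,1).
General solution: e^(5t)[C_1·v + C_2·(t·v + w)].

x(t) = 3C_1e^(5t) + 3C_2te^(5t) - C_2e^(5t), z(t) = -2C_1e^(5t) - 2C_2te^(5t) + C_2e^(5t)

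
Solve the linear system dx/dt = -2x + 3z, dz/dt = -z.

Coefficient matrix A = [[-2, 3], [0, -1]].
Characteristic polynomial det(A - λI) = λ^2 + 3λ + 2 = 0.
Eigenvalues λ = -2, -1.
For λ=-2: (A-λI) row 1 is [0, 3], so an eigenvector is (-1, 0).
For λ=-1: (A-λI) row 1 is [-1, 3], so an eigenvector is (-3, -1).
General solution: K_1e^(-2t)(-1,0) + K_2e^(-t)(-3,-1).

x(t) = -K_1e^(-2t) - 3K_2e^(-t), z(t) = -K_2e^(-t)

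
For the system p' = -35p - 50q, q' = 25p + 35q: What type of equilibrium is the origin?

center

A = [[-35,-50],[25,35]]; det(A-λI) = λ^2 + 25.
λ = 0 ± 5i: zero real part.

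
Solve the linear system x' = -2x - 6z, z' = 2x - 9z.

Coefficient matrix A = [[-2, -6], [2, -9]].
Characteristic polynomial det(A - λI) = λ^2 + 11λ + 30 = 0.
Eigenvalues λ = -6, -5.
For λ=-6: (A-λI) row 1 is [4, -6], so an eigenvector is (-3, -2).
For λ=-5: (A-λI) row 1 is [3, -6], so an eigenvector is (-2, -1).
General solution: c_1e^(-6t)(-3,-2) + c_2e^(-5t)(-2,-1).

x(t) = -3c_1e^(-6t) - 2c_2e^(-5t), z(t) = -2c_1e^(-6t) - c_2e^(-5t)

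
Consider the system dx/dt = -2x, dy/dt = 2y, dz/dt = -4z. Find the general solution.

Coefficient matrix A = [[-2, 0, 0], [0, 2, 0], [0, 0, -4]].
det(A - λI) = 0 gives eigenvalues λ = -4, 2, -2.
For λ=-4: eigenvector (0,0,1).
For λ=2: eigenvector (0,1,0).
For λ=-2: eigenvector (1,0,0).
General solution: C_1e^(-4t)(0,0,1) + C_2e^(2t)(0,1,0) + C_3e^(-2t)(1,0,0).

x(t) = C_3e^(-2t), y(t) = C_2e^(2t), z(t) = C_1e^(-4t)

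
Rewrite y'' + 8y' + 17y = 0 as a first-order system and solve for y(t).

Let x_1 = y, x_2 = y'. Then x_1' = x_2 and x_2' = -17x_1 - 8x_2.
A = [[0,1],[-17,-8]]; det(A-λI) = λ^2 + 8λ + 17.
Eigenvalues λ = -4 ± i.

y(t) = K_1e^(-4t)cos(t) + K_2e^(-4t)sin(t)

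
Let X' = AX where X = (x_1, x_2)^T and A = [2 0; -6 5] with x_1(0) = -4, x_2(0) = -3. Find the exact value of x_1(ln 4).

A = [[2,0],[-6,5]]; eigenvalues λ = 2, 5.
Eigenvectors: (-1,-2) for λ=2, (0,1) for λ=5.
From the initial condition, c_1 = 4, c_2 = 5.
x_1(ln 4) = (4)(4^2)(-1) + (5)(4^5)(0) = -64.

-64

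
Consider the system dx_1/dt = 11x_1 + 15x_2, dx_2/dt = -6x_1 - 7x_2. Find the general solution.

Coefficient matrix A = [[11, 15], [-6, -7]].
Characteristic polynomial det(A - λI) = λ^2 - 4λ + 13 = 0.
Eigenvalues λ = 2 ± 3i (complex conjugate pair).
For λ=2+3i: an eigenvector is (-2,1) - i(-1,1) = (-2 + i, 1 - i).
A real fundamental pair from Re and Im of e^((2+3i)t)v: X_1 = e^(2t)(cos(3t)·(-2,1) + sin(3t)·(-1,1)), X_2 = e^(2t)(sin(3t)·(-2,1) - cos(3t)·(-1,1)).
General solution: C_1X_1 + C_2X_2.

x_1(t) = -C_1e^(2t)sin(3t) - 2C_1e^(2t)cos(3t) - 2C_2e^(2t)sin(3t) + C_2e^(2t)cos(3t), x_2(t) = C_1e^(2t)sin(3t) + C_1e^(2t)cos(3t) + C_2e^(2t)sin(3t) - C_2e^(2t)cos(3t)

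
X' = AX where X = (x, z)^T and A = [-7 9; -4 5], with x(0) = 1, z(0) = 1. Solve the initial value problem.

x(t) = 3te^(-t) + e^(-t), z(t) = 2te^(-t) + e^(-t)

Coefficient matrix A = [[-7, 9], [-4, 5]].
Characteristic polynomial det(A - λI) = λ^2 + 2λ + 1 = 0.
Single eigenvalue λ = -1 with algebraic multiplicity 2.
Eigenvector v = (-3,-2); generalized eigenvector w with (A-λI)w=v is (-1,-1).
General solution: e^(-t)[C_1·v + C_2·(t·v + w)].
Applying x(0)=1, z(0)=1 gives C_1=0, C_2=-1.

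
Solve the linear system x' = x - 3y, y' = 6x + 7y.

x(t) = -c_1e^(4t)cos(3t) - c_2e^(4t)sin(3t), y(t) = -c_1e^(4t)sin(3t) + c_1e^(4t)cos(3t) + c_2e^(4t)sin(3t) + c_2e^(4t)cos(3t)

Coefficient matrix A = [[1, -3], [6, 7]].
Characteristic polynomial det(A - λI) = λ^2 - 8λ + 25 = 0.
Eigenvalues λ = 4 ± 3i (complex conjugate pair).
For λ=4+3i: an eigenvector is (-1,1) - i(0,-1) = (-1, 1 + i).
A real fundamental pair from Re and Im of e^((4+3i)t)v: X_1 = e^(4t)(cos(3t)·(-1,1) + sin(3t)·(0,-1)), X_2 = e^(4t)(sin(3t)·(-1,1) - cos(3t)·(0,-1)).
General solution: c_1X_1 + c_2X_2.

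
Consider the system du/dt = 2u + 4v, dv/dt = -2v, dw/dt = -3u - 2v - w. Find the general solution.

u(t) = c_1e^(2t) + c_3e^(-2t), v(t) = -c_3e^(-2t), w(t) = -c_1e^(2t) + c_2e^(-t) + c_3e^(-2t)

Coefficient matrix A = [[2, 4, 0], [0, -2, 0], [-3, -2, -1]].
det(A - λI) = 0 gives eigenvalues λ = 2, -1, -2.
For λ=2: eigenvector (1,0,-1).
For λ=-1: eigenvector (0,0,1).
For λ=-2: eigenvector (1,-1,1).
General solution: c_1e^(2t)(1,0,-1) + c_2e^(-t)(0,0,1) + c_3e^(-2t)(1,-1,1).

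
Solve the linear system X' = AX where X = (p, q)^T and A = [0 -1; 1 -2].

Coefficient matrix A = [[0, -1], [1, -2]].
Characteristic polynomial det(A - λI) = λ^2 + 2λ + 1 = 0.
Single eigenvalue λ = -1 with algebraic multiplicity 2.
Eigenvector v = (1,1); generalized eigenvector w with (A-λI)w=v is (-2,-3).
General solution: e^(-t)[c_1·v + c_2·(t·v + w)].

p(t) = c_1e^(-t) + c_2te^(-t) - 2c_2e^(-t), q(t) = c_1e^(-t) + c_2te^(-t) - 3c_2e^(-t)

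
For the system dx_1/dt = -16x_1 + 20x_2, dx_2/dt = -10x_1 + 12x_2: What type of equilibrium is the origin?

A = [[-16,20],[-10,12]]; det(A-λI) = λ^2 + 4λ + 8.
λ = -2 ± 2i: negative real part.

stable spiral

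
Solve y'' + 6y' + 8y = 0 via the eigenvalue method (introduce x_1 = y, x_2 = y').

Let x_1 = y, x_2 = y'. Then x_1' = x_2 and x_2' = -8x_1 - 6x_2.
A = [[0,1],[-8,-6]]; det(A-λI) = λ^2 + 6λ + 8.
Eigenvalues λ = -2, -4 with eigenvectors (1,-2), (1,-4).

y(t) = c_1e^(-2t) + c_2e^(-4t)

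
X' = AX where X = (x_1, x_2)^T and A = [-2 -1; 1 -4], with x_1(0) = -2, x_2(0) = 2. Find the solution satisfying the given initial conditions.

Coefficient matrix A = [[-2, -1], [1, -4]].
Characteristic polynomial det(A - λI) = λ^2 + 6λ + 9 = 0.
Single eigenvalue λ = -3 with algebraic multiplicity 2.
Eigenvector v = (-1,-1); generalized eigenvector w with (A-λI)w=v is (0,1).
General solution: e^(-3t)[C_1·v + C_2·(t·v + w)].
Applying x_1(0)=-2, x_2(0)=2 gives C_1=2, C_2=4.

x_1(t) = -4te^(-3t) - 2e^(-3t), x_2(t) = -4te^(-3t) + 2e^(-3t)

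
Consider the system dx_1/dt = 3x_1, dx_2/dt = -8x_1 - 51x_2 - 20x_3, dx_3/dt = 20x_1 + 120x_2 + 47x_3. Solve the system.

x_1(t) = K_1e^(3t), x_2(t) = -2K_1e^(3t) + 5K_2e^(-3t) - 2K_3e^(-t), x_3(t) = 5K_1e^(3t) - 12K_2e^(-3t) + 5K_3e^(-t)

Coefficient matrix A = [[3, 0, 0], [-8, -51, -20], [20, 120, 47]].
det(A - λI) = 0 gives eigenvalues λ = 3, -3, -1.
For λ=3: eigenvector (1,-2,5).
For λ=-3: eigenvector (0,5,-12).
For λ=-1: eigenvector (0,-2,5).
General solution: K_1e^(3t)(1,-2,5) + K_2e^(-3t)(0,5,-12) + K_3e^(-t)(0,-2,5).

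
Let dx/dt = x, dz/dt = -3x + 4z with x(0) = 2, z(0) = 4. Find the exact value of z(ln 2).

36

A = [[1,0],[-3,4]]; eigenvalues λ = 1, 4.
Eigenvectors: (1,1) for λ=1, (0,-1) for λ=4.
From the initial condition, c_1 = 2, c_2 = -2.
z(ln 2) = (2)(2^1)(1) + (-2)(2^4)(-1) = 36.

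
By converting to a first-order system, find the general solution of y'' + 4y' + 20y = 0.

y(t) = C_1e^(-2t)cos(4t) + C_2e^(-2t)sin(4t)

Let x_1 = y, x_2 = y'. Then x_1' = x_2 and x_2' = -20x_1 - 4x_2.
A = [[0,1],[-20,-4]]; det(A-λI) = λ^2 + 4λ + 20.
Eigenvalues λ = -2 ± 4i.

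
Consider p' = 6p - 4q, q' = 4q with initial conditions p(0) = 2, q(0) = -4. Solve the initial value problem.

p(t) = 10e^(6t) - 8e^(4t), q(t) = -4e^(4t)

Coefficient matrix A = [[6, -4], [0, 4]].
Characteristic polynomial det(A - λI) = λ^2 - 10λ + 24 = 0.
Eigenvalues λ = 4, 6.
For λ=4: (A-λI) row 1 is [2, -4], so an eigenvector is (-2, -1).
For λ=6: (A-λI) row 1 is [0, -4], so an eigenvector is (-1, 0).
General solution: K_1e^(4t)(-2,-1) + K_2e^(6t)(-1,0).
Applying p(0)=2, q(0)=-4 gives K_1=4, K_2=-10.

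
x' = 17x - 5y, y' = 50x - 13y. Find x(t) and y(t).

x(t) = C_1e^(2t)cos(5t) + C_2e^(2t)sin(5t), y(t) = C_1e^(2t)sin(5t) + 3C_1e^(2t)cos(5t) + 3C_2e^(2t)sin(5t) - C_2e^(2t)cos(5t)

Coefficient matrix A = [[17, -5], [50, -13]].
Characteristic polynomial det(A - λI) = λ^2 - 4λ + 29 = 0.
Eigenvalues λ = 2 ± 5i (complex conjugate pair).
For λ=2+5i: an eigenvector is (1,3) - i(0,1) = (1, 3 - i).
A real fundamental pair from Re and Im of e^((2+5i)t)v: X_1 = e^(2t)(cos(5t)·(1,3) + sin(5t)·(0,1)), X_2 = e^(2t)(sin(5t)·(1,3) - cos(5t)·(0,1)).
General solution: C_1X_1 + C_2X_2.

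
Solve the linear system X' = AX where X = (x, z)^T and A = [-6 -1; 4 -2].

Coefficient matrix A = [[-6, -1], [4, -2]].
Characteristic polynomial det(A - λI) = λ^2 + 8λ + 16 = 0.
Single eigenvalue λ = -4 with algebraic multiplicity 2.
Eigenvector v = (1,-2); generalized eigenvector w with (A-λI)w=v is (-1,1).
General solution: e^(-4t)[K_1·v + K_2·(t·v + w)].

x(t) = K_1e^(-4t) + K_2te^(-4t) - K_2e^(-4t), z(t) = -2K_1e^(-4t) - 2K_2te^(-4t) + K_2e^(-4t)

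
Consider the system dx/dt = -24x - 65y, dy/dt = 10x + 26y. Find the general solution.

x(t) = -3c_1e^(t)sin(5t) - 2c_1e^(t)cos(5t) - 2c_2e^(t)sin(5t) + 3c_2e^(t)cos(5t), y(t) = c_1e^(t)sin(5t) + c_1e^(t)cos(5t) + c_2e^(t)sin(5t) - c_2e^(t)cos(5t)

Coefficient matrix A = [[-24, -65], [10, 26]].
Characteristic polynomial det(A - λI) = λ^2 - 2λ + 26 = 0.
Eigenvalues λ = 1 ± 5i (complex conjugate pair).
For λ=1+5i: an eigenvector is (-2,1) - i(-3,1) = (-2 + 3i, 1 - i).
A real fundamental pair from Re and Im of e^((1+5i)t)v: X_1 = e^(t)(cos(5t)·(-2,1) + sin(5t)·(-3,1)), X_2 = e^(t)(sin(5t)·(-2,1) - cos(5t)·(-3,1)).
General solution: c_1X_1 + c_2X_2.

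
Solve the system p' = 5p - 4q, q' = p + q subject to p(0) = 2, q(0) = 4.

Coefficient matrix A = [[5, -4], [1, 1]].
Characteristic polynomial det(A - λI) = λ^2 - 6λ + 9 = 0.
Single eigenvalue λ = 3 with algebraic multiplicity 2.
Eigenvector v = (2,1); generalized eigenvector w with (A-λI)w=v is (3,1).
General solution: e^(3t)[c_1·v + c_2·(t·v + w)].
Applying p(0)=2, q(0)=4 gives c_1=10, c_2=-6.

p(t) = -12te^(3t) + 2e^(3t), q(t) = -6te^(3t) + 4e^(3t)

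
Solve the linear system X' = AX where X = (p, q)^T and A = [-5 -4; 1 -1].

Coefficient matrix A = [[-5, -4], [1, -1]].
Characteristic polynomial det(A - λI) = λ^2 + 6λ + 9 = 0.
Single eigenvalue λ = -3 with algebraic multiplicity 2.
Eigenvector v = (2,-1); generalized eigenvector w with (A-λI)w=v is (1,-1).
General solution: e^(-3t)[C_1·v + C_2·(t·v + w)].

p(t) = 2C_1e^(-3t) + 2C_2te^(-3t) + C_2e^(-3t), q(t) = -C_1e^(-3t) - C_2te^(-3t) - C_2e^(-3t)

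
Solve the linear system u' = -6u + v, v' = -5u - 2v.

u(t) = K_1e^(-4t)sin(t) - K_2e^(-4t)cos(t), v(t) = 2K_1e^(-4t)sin(t) + K_1e^(-4t)cos(t) + K_2e^(-4t)sin(t) - 2K_2e^(-4t)cos(t)

Coefficient matrix A = [[-6, 1], [-5, -2]].
Characteristic polynomial det(A - λI) = λ^2 + 8λ + 17 = 0.
Eigenvalues λ = -4 ± i (complex conjugate pair).
For λ=-4+i: an eigenvector is (0,1) - i(1,2) = (0 - i, 1 - 2i).
A real fundamental pair from Re and Im of e^((-4+i)t)v: X_1 = e^(-4t)(cos(t)·(0,1) + sin(t)·(1,2)), X_2 = e^(-4t)(sin(t)·(0,1) - cos(t)·(1,2)).
General solution: K_1X_1 + K_2X_2.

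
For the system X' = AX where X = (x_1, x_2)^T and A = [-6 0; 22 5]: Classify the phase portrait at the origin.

A = [[-6,0],[22,5]]; det(A-λI) = λ^2 + λ - 30.
λ = -6, 5: opposite signs.

saddle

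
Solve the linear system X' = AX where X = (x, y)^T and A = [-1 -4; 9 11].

x(t) = 2C_1e^(5t) + 2C_2te^(5t) - C_2e^(5t), y(t) = -3C_1e^(5t) - 3C_2te^(5t) + C_2e^(5t)

Coefficient matrix A = [[-1, -4], [9, 11]].
Characteristic polynomial det(A - λI) = λ^2 - 10λ + 25 = 0.
Single eigenvalue λ = 5 with algebraic multiplicity 2.
Eigenvector v = (2,-3); generalized eigenvector w with (A-λI)w=v is (-1,1).
General solution: e^(5t)[C_1·v + C_2·(t·v + w)].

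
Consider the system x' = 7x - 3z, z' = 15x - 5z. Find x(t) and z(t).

Coefficient matrix A = [[7, -3], [15, -5]].
Characteristic polynomial det(A - λI) = λ^2 - 2λ + 10 = 0.
Eigenvalues λ = 1 ± 3i (complex conjugate pair).
For λ=1+3i: an eigenvector is (0,1) - i(-1,-2) = (0 + i, 1 + 2i).
A real fundamental pair from Re and Im of e^((1+3i)t)v: X_1 = e^(t)(cos(3t)·(0,1) + sin(3t)·(-1,-2)), X_2 = e^(t)(sin(3t)·(0,1) - cos(3t)·(-1,-2)).
General solution: c_1X_1 + c_2X_2.

x(t) = -c_1e^(t)sin(3t) + c_2e^(t)cos(3t), z(t) = -2c_1e^(t)sin(3t) + c_1e^(t)cos(3t) + c_2e^(t)sin(3t) + 2c_2e^(t)cos(3t)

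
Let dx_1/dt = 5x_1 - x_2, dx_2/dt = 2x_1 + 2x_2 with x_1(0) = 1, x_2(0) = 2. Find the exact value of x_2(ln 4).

128

A = [[5,-1],[2,2]]; eigenvalues λ = 4, 3.
Eigenvectors: (1,1) for λ=4, (-1,-2) for λ=3.
From the initial condition, c_1 = 0, c_2 = -1.
x_2(ln 4) = (0)(4^4)(1) + (-1)(4^3)(-2) = 128.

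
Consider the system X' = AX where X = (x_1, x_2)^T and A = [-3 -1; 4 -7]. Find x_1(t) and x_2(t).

x_1(t) = K_1e^(-5t) + K_2te^(-5t) + 2K_2e^(-5t), x_2(t) = 2K_1e^(-5t) + 2K_2te^(-5t) + 3K_2e^(-5t)

Coefficient matrix A = [[-3, -1], [4, -7]].
Characteristic polynomial det(A - λI) = λ^2 + 10λ + 25 = 0.
Single eigenvalue λ = -5 with algebraic multiplicity 2.
Eigenvector v = (1,2); generalized eigenvector w with (A-λI)w=v is (2,3).
General solution: e^(-5t)[K_1·v + K_2·(t·v + w)].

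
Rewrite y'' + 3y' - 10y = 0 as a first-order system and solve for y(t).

y(t) = C_1e^(-5t) + C_2e^(2t)

Let x_1 = y, x_2 = y'. Then x_1' = x_2 and x_2' = 10x_1 - 3x_2.
A = [[0,1],[10,-3]]; det(A-λI) = λ^2 + 3λ - 10.
Eigenvalues λ = -5, 2 with eigenvectors (1,-5), (1,2).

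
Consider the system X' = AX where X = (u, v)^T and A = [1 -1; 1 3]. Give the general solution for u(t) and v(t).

Coefficient matrix A = [[1, -1], [1, 3]].
Characteristic polynomial det(A - λI) = λ^2 - 4λ + 4 = 0.
Single eigenvalue λ = 2 with algebraic multiplicity 2.
Eigenvector v = (-1,1); generalized eigenvector w with (A-λI)w=v is (3,-2).
General solution: e^(2t)[K_1·v + K_2·(t·v + w)].

u(t) = -K_1e^(2t) - K_2te^(2t) + 3K_2e^(2t), v(t) = K_1e^(2t) + K_2te^(2t) - 2K_2e^(2t)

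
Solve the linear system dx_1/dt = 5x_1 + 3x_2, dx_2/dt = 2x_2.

x_1(t) = c_1e^(2t) + c_2e^(5t), x_2(t) = -c_1e^(2t)

Coefficient matrix A = [[5, 3], [0, 2]].
Characteristic polynomial det(A - λI) = λ^2 - 7λ + 10 = 0.
Eigenvalues λ = 2, 5.
For λ=2: (A-λI) row 1 is [3, 3], so an eigenvector is (1, -1).
For λ=5: (A-λI) row 1 is [0, 3], so an eigenvector is (1, 0).
General solution: c_1e^(2t)(1,-1) + c_2e^(5t)(1,0).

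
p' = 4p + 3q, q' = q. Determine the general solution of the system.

p(t) = -c_1e^(4t) + c_2e^(t), q(t) = -c_2e^(t)

Coefficient matrix A = [[4, 3], [0, 1]].
Characteristic polynomial det(A - λI) = λ^2 - 5λ + 4 = 0.
Eigenvalues λ = 4, 1.
For λ=4: (A-λI) row 1 is [0, 3], so an eigenvector is (-1, 0).
For λ=1: (A-λI) row 1 is [3, 3], so an eigenvector is (1, -1).
General solution: c_1e^(4t)(-1,0) + c_2e^(t)(1,-1).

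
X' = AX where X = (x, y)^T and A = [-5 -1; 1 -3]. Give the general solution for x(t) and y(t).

x(t) = C_1e^(-4t) + C_2te^(-4t), y(t) = -C_1e^(-4t) - C_2te^(-4t) - C_2e^(-4t)

Coefficient matrix A = [[-5, -1], [1, -3]].
Characteristic polynomial det(A - λI) = λ^2 + 8λ + 16 = 0.
Single eigenvalue λ = -4 with algebraic multiplicity 2.
Eigenvector v = (1,-1); generalized eigenvector w with (A-λI)w=v is (0,-1).
General solution: e^(-4t)[C_1·v + C_2·(t·v + w)].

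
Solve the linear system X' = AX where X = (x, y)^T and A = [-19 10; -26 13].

Coefficient matrix A = [[-19, 10], [-26, 13]].
Characteristic polynomial det(A - λI) = λ^2 + 6λ + 13 = 0.
Eigenvalues λ = -3 ± 2i (complex conjugate pair).
For λ=-3+2i: an eigenvector is (2,3) - i(-1,-2) = (2 + i, 3 + 2i).
A real fundamental pair from Re and Im of e^((-3+2i)t)v: X_1 = e^(-3t)(cos(2t)·(2,3) + sin(2t)·(-1,-2)), X_2 = e^(-3t)(sin(2t)·(2,3) - cos(2t)·(-1,-2)).
General solution: c_1X_1 + c_2X_2.

x(t) = -c_1e^(-3t)sin(2t) + 2c_1e^(-3t)cos(2t) + 2c_2e^(-3t)sin(2t) + c_2e^(-3t)cos(2t), y(t) = -2c_1e^(-3t)sin(2t) + 3c_1e^(-3t)cos(2t) + 3c_2e^(-3t)sin(2t) + 2c_2e^(-3t)cos(2t)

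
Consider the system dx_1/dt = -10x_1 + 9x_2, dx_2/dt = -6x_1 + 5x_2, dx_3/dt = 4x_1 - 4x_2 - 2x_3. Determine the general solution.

Coefficient matrix A = [[-10, 9, 0], [-6, 5, 0], [4, -4, -2]].
det(A - λI) = 0 gives eigenvalues λ = -4, -1, -2.
For λ=-4: eigenvector (3,2,-2).
For λ=-1: eigenvector (1,1,0).
For λ=-2: eigenvector (0,0,1).
General solution: C_1e^(-4t)(3,2,-2) + C_2e^(-t)(1,1,0) + C_3e^(-2t)(0,0,1).

x_1(t) = 3C_1e^(-4t) + C_2e^(-t), x_2(t) = 2C_1e^(-4t) + C_2e^(-t), x_3(t) = -2C_1e^(-4t) + C_3e^(-2t)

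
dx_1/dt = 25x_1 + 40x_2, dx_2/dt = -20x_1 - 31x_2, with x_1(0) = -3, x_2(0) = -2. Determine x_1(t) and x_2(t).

x_1(t) = -41e^(-3t)sin(4t) - 3e^(-3t)cos(4t), x_2(t) = 29e^(-3t)sin(4t) - 2e^(-3t)cos(4t)

Coefficient matrix A = [[25, 40], [-20, -31]].
Characteristic polynomial det(A - λI) = λ^2 + 6λ + 25 = 0.
Eigenvalues λ = -3 ± 4i (complex conjugate pair).
For λ=-3+4i: an eigenvector is (1,-1) - i(-3,2) = (1 + 3i, -1 - 2i).
A real fundamental pair from Re and Im of e^((-3+4i)t)v: X_1 = e^(-3t)(cos(4t)·(1,-1) + sin(4t)·(-3,2)), X_2 = e^(-3t)(sin(4t)·(1,-1) - cos(4t)·(-3,2)).
General solution: K_1X_1 + K_2X_2.
Applying x_1(0)=-3, x_2(0)=-2 gives K_1=12, K_2=-5.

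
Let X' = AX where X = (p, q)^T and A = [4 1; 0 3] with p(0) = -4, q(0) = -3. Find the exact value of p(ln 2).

A = [[4,1],[0,3]]; eigenvalues λ = 3, 4.
Eigenvectors: (1,-1) for λ=3, (-1,0) for λ=4.
From the initial condition, c_1 = 3, c_2 = 7.
p(ln 2) = (3)(2^3)(1) + (7)(2^4)(-1) = -88.

-88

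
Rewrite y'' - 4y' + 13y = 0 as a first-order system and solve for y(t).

Let x_1 = y, x_2 = y'. Then x_1' = x_2 and x_2' = -13x_1 + 4x_2.
A = [[0,1],[-13,4]]; det(A-λI) = λ^2 - 4λ + 13.
Eigenvalues λ = 2 ± 3i.

y(t) = C_1e^(2t)cos(3t) + C_2e^(2t)sin(3t)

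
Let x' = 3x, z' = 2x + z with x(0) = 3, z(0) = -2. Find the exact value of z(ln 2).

14

A = [[3,0],[2,1]]; eigenvalues λ = 3, 1.
Eigenvectors: (-1,-1) for λ=3, (0,1) for λ=1.
From the initial condition, c_1 = -3, c_2 = -5.
z(ln 2) = (-3)(2^3)(-1) + (-5)(2^1)(1) = 14.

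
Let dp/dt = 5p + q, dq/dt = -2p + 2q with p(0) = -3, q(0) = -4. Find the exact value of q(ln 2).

48

A = [[5,1],[-2,2]]; eigenvalues λ = 3, 4.
Eigenvectors: (-1,2) for λ=3, (1,-1) for λ=4.
From the initial condition, c_1 = -7, c_2 = -10.
q(ln 2) = (-7)(2^3)(2) + (-10)(2^4)(-1) = 48.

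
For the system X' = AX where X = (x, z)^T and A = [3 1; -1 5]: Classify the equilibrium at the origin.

A = [[3,1],[-1,5]]; det(A-λI) = λ^2 - 8λ + 16.
repeated λ = 4 with a single eigenvector.

unstable improper node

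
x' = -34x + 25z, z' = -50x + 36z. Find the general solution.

x(t) = 2C_1e^(t)sin(5t) - C_1e^(t)cos(5t) - C_2e^(t)sin(5t) - 2C_2e^(t)cos(5t), z(t) = 3C_1e^(t)sin(5t) - C_1e^(t)cos(5t) - C_2e^(t)sin(5t) - 3C_2e^(t)cos(5t)

Coefficient matrix A = [[-34, 25], [-50, 36]].
Characteristic polynomial det(A - λI) = λ^2 - 2λ + 26 = 0.
Eigenvalues λ = 1 ± 5i (complex conjugate pair).
For λ=1+5i: an eigenvector is (-1,-1) - i(2,3) = (-1 - 2i, -1 - 3i).
A real fundamental pair from Re and Im of e^((1+5i)t)v: X_1 = e^(t)(cos(5t)·(-1,-1) + sin(5t)·(2,3)), X_2 = e^(t)(sin(5t)·(-1,-1) - cos(5t)·(2,3)).
General solution: C_1X_1 + C_2X_2.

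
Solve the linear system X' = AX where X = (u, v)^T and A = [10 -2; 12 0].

Coefficient matrix A = [[10, -2], [12, 0]].
Characteristic polynomial det(A - λI) = λ^2 - 10λ + 24 = 0.
Eigenvalues λ = 6, 4.
For λ=6: (A-λI) row 1 is [4, -2], so an eigenvector is (1, 2).
For λ=4: (A-λI) row 1 is [6, -2], so an eigenvector is (1, 3).
General solution: c_1e^(6t)(1,2) + c_2e^(4t)(1,3).

u(t) = c_1e^(6t) + c_2e^(4t), v(t) = 2c_1e^(6t) + 3c_2e^(4t)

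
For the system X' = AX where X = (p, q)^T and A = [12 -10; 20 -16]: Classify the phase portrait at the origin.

A = [[12,-10],[20,-16]]; det(A-λI) = λ^2 + 4λ + 8.
λ = -2 ± 2i: negative real part.

stable spiral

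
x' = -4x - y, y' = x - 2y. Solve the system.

x(t) = C_1e^(-3t) + C_2te^(-3t), y(t) = -C_1e^(-3t) - C_2te^(-3t) - C_2e^(-3t)

Coefficient matrix A = [[-4, -1], [1, -2]].
Characteristic polynomial det(A - λI) = λ^2 + 6λ + 9 = 0.
Single eigenvalue λ = -3 with algebraic multiplicity 2.
Eigenvector v = (1,-1); generalized eigenvector w with (A-λI)w=v is (0,-1).
General solution: e^(-3t)[C_1·v + C_2·(t·v + w)].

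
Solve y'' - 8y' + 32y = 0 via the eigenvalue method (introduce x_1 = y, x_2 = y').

y(t) = C_1e^(4t)cos(4t) + C_2e^(4t)sin(4t)

Let x_1 = y, x_2 = y'. Then x_1' = x_2 and x_2' = -32x_1 + 8x_2.
A = [[0,1],[-32,8]]; det(A-λI) = λ^2 - 8λ + 32.
Eigenvalues λ = 4 ± 4i.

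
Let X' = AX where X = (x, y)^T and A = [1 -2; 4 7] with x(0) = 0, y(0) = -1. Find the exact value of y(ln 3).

A = [[1,-2],[4,7]]; eigenvalues λ = 3, 5.
Eigenvectors: (-1,1) for λ=3, (1,-2) for λ=5.
From the initial condition, c_1 = 1, c_2 = 1.
y(ln 3) = (1)(3^3)(1) + (1)(3^5)(-2) = -459.

-459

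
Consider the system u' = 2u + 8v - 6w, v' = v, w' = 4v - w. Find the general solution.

u(t) = 2c_1e^(-t) + 4c_2e^(t) + c_3e^(2t), v(t) = c_2e^(t), w(t) = c_1e^(-t) + 2c_2e^(t)

Coefficient matrix A = [[2, 8, -6], [0, 1, 0], [0, 4, -1]].
det(A - λI) = 0 gives eigenvalues λ = -1, 1, 2.
For λ=-1: eigenvector (2,0,1).
For λ=1: eigenvector (4,1,2).
For λ=2: eigenvector (1,0,0).
General solution: c_1e^(-t)(2,0,1) + c_2e^(t)(4,1,2) + c_3e^(2t)(1,0,0).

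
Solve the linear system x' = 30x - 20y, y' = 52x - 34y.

x(t) = -2c_1e^(-2t)sin(4t) + c_1e^(-2t)cos(4t) + c_2e^(-2t)sin(4t) + 2c_2e^(-2t)cos(4t), y(t) = -3c_1e^(-2t)sin(4t) + 2c_1e^(-2t)cos(4t) + 2c_2e^(-2t)sin(4t) + 3c_2e^(-2t)cos(4t)

Coefficient matrix A = [[30, -20], [52, -34]].
Characteristic polynomial det(A - λI) = λ^2 + 4λ + 20 = 0.
Eigenvalues λ = -2 ± 4i (complex conjugate pair).
For λ=-2+4i: an eigenvector is (1,2) - i(-2,-3) = (1 + 2i, 2 + 3i).
A real fundamental pair from Re and Im of e^((-2+4i)t)v: X_1 = e^(-2t)(cos(4t)·(1,2) + sin(4t)·(-2,-3)), X_2 = e^(-2t)(sin(4t)·(1,2) - cos(4t)·(-2,-3)).
General solution: c_1X_1 + c_2X_2.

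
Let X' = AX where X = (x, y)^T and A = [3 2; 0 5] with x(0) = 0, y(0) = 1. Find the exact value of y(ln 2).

A = [[3,2],[0,5]]; eigenvalues λ = 3, 5.
Eigenvectors: (-1,0) for λ=3, (1,1) for λ=5.
From the initial condition, c_1 = 1, c_2 = 1.
y(ln 2) = (1)(2^3)(0) + (1)(2^5)(1) = 32.

32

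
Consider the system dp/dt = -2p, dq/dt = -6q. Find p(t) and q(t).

Coefficient matrix A = [[-2, 0], [0, -6]].
Characteristic polynomial det(A - λI) = λ^2 + 8λ + 12 = 0.
Eigenvalues λ = -6, -2.
For λ=-6: (A-λI) row 1 is [4, 0], so an eigenvector is (0, -1).
For λ=-2: (A-λI) row 2 is [0, -4], so an eigenvector is (1, 0).
General solution: C_1e^(-6t)(0,-1) + C_2e^(-2t)(1,0).

p(t) = C_2e^(-2t), q(t) = -C_1e^(-6t)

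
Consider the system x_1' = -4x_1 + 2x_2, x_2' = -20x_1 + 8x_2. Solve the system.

Coefficient matrix A = [[-4, 2], [-20, 8]].
Characteristic polynomial det(A - λI) = λ^2 - 4λ + 8 = 0.
Eigenvalues λ = 2 ± 2i (complex conjugate pair).
For λ=2+2i: an eigenvector is (-1,-3) - i(0,1) = (-1, -3 - i).
A real fundamental pair from Re and Im of e^((2+2i)t)v: X_1 = e^(2t)(cos(2t)·(-1,-3) + sin(2t)·(0,1)), X_2 = e^(2t)(sin(2t)·(-1,-3) - cos(2t)·(0,1)).
General solution: c_1X_1 + c_2X_2.

x_1(t) = -c_1e^(2t)cos(2t) - c_2e^(2t)sin(2t), x_2(t) = c_1e^(2t)sin(2t) - 3c_1e^(2t)cos(2t) - 3c_2e^(2t)sin(2t) - c_2e^(2t)cos(2t)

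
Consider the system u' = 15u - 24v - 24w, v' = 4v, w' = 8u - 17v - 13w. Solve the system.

u(t) = -3c_1e^(-t) + 2c_3e^(3t), v(t) = c_2e^(4t), w(t) = -2c_1e^(-t) - c_2e^(4t) + c_3e^(3t)

Coefficient matrix A = [[15, -24, -24], [0, 4, 0], [8, -17, -13]].
det(A - λI) = 0 gives eigenvalues λ = -1, 4, 3.
For λ=-1: eigenvector (-3,0,-2).
For λ=4: eigenvector (0,1,-1).
For λ=3: eigenvector (2,0,1).
General solution: c_1e^(-t)(-3,0,-2) + c_2e^(4t)(0,1,-1) + c_3e^(3t)(2,0,1).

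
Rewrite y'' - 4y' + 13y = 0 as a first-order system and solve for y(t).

Let x_1 = y, x_2 = y'. Then x_1' = x_2 and x_2' = -13x_1 + 4x_2.
A = [[0,1],[-13,4]]; det(A-λI) = λ^2 - 4λ + 13.
Eigenvalues λ = 2 ± 3i.

y(t) = c_1e^(2t)cos(3t) + c_2e^(2t)sin(3t)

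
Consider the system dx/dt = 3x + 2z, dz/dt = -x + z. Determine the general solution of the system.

x(t) = -C_1e^(2t)sin(t) - C_1e^(2t)cos(t) - C_2e^(2t)sin(t) + C_2e^(2t)cos(t), z(t) = C_1e^(2t)sin(t) - C_2e^(2t)cos(t)

Coefficient matrix A = [[3, 2], [-1, 1]].
Characteristic polynomial det(A - λI) = λ^2 - 4λ + 5 = 0.
Eigenvalues λ = 2 ± i (complex conjugate pair).
For λ=2+i: an eigenvector is (-1,0) - i(-1,1) = (-1 + i, 0 - i).
A real fundamental pair from Re and Im of e^((2+i)t)v: X_1 = e^(2t)(cos(t)·(-1,0) + sin(t)·(-1,1)), X_2 = e^(2t)(sin(t)·(-1,0) - cos(t)·(-1,1)).
General solution: C_1X_1 + C_2X_2.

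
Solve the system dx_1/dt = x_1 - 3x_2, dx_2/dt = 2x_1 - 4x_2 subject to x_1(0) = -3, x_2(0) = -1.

x_1(t) = -6e^(-t) + 3e^(-2t), x_2(t) = -4e^(-t) + 3e^(-2t)

Coefficient matrix A = [[1, -3], [2, -4]].
Characteristic polynomial det(A - λI) = λ^2 + 3λ + 2 = 0.
Eigenvalues λ = -2, -1.
For λ=-2: (A-λI) row 1 is [3, -3], so an eigenvector is (-1, -1).
For λ=-1: (A-λI) row 1 is [2, -3], so an eigenvector is (-3, -2).
General solution: K_1e^(-2t)(-1,-1) + K_2e^(-t)(-3,-2).
Applying x_1(0)=-3, x_2(0)=-1 gives K_1=-3, K_2=2.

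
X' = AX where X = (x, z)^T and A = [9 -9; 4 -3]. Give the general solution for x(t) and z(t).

Coefficient matrix A = [[9, -9], [4, -3]].
Characteristic polynomial det(A - λI) = λ^2 - 6λ + 9 = 0.
Single eigenvalue λ = 3 with algebraic multiplicity 2.
Eigenvector v = (3,2); generalized eigenvector w with (A-λI)w=v is (-1,-1).
General solution: e^(3t)[c_1·v + c_2·(t·v + w)].

x(t) = 3c_1e^(3t) + 3c_2te^(3t) - c_2e^(3t), z(t) = 2c_1e^(3t) + 2c_2te^(3t) - c_2e^(3t)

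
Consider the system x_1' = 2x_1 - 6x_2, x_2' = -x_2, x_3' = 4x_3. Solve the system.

Coefficient matrix A = [[2, -6, 0], [0, -1, 0], [0, 0, 4]].
det(A - λI) = 0 gives eigenvalues λ = 2, -1, 4.
For λ=2: eigenvector (1,0,0).
For λ=-1: eigenvector (2,1,0).
For λ=4: eigenvector (0,0,1).
General solution: K_1e^(2t)(1,0,0) + K_2e^(-t)(2,1,0) + K_3e^(4t)(0,0,1).

x_1(t) = K_1e^(2t) + 2K_2e^(-t), x_2(t) = K_2e^(-t), x_3(t) = K_3e^(4t)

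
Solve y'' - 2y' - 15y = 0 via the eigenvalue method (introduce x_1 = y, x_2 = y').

Let x_1 = y, x_2 = y'. Then x_1' = x_2 and x_2' = 15x_1 + 2x_2.
A = [[0,1],[15,2]]; det(A-λI) = λ^2 - 2λ - 15.
Eigenvalues λ = -3, 5 with eigenvectors (1,-3), (1,5).

y(t) = K_1e^(-3t) + K_2e^(5t)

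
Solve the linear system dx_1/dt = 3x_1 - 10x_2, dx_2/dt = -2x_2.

x_1(t) = 2c_1e^(-2t) - c_2e^(3t), x_2(t) = c_1e^(-2t)

Coefficient matrix A = [[3, -10], [0, -2]].
Characteristic polynomial det(A - λI) = λ^2 - λ - 6 = 0.
Eigenvalues λ = -2, 3.
For λ=-2: (A-λI) row 1 is [5, -10], so an eigenvector is (2, 1).
For λ=3: (A-λI) row 1 is [0, -10], so an eigenvector is (-1, 0).
General solution: c_1e^(-2t)(2,1) + c_2e^(3t)(-1,0).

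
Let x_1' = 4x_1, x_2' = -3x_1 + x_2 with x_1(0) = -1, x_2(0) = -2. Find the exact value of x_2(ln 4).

A = [[4,0],[-3,1]]; eigenvalues λ = 1, 4.
Eigenvectors: (0,1) for λ=1, (-1,1) for λ=4.
From the initial condition, c_1 = -3, c_2 = 1.
x_2(ln 4) = (-3)(4^1)(1) + (1)(4^4)(1) = 244.

244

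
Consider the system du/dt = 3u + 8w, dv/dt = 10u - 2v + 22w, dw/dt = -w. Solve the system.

Coefficient matrix A = [[3, 0, 8], [10, -2, 22], [0, 0, -1]].
det(A - λI) = 0 gives eigenvalues λ = -1, -2, 3.
For λ=-1: eigenvector (-2,2,1).
For λ=-2: eigenvector (0,1,0).
For λ=3: eigenvector (1,2,0).
General solution: K_1e^(-t)(-2,2,1) + K_2e^(-2t)(0,1,0) + K_3e^(3t)(1,2,0).

u(t) = -2K_1e^(-t) + K_3e^(3t), v(t) = 2K_1e^(-t) + K_2e^(-2t) + 2K_3e^(3t), w(t) = K_1e^(-t)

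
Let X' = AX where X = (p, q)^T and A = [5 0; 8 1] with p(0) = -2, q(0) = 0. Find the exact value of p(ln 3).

-486

A = [[5,0],[8,1]]; eigenvalues λ = 5, 1.
Eigenvectors: (-1,-2) for λ=5, (0,1) for λ=1.
From the initial condition, c_1 = 2, c_2 = 4.
p(ln 3) = (2)(3^5)(-1) + (4)(3^1)(0) = -486.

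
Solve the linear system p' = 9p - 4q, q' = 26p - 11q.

p(t) = C_1e^(-t)sin(2t) + C_1e^(-t)cos(2t) + C_2e^(-t)sin(2t) - C_2e^(-t)cos(2t), q(t) = 3C_1e^(-t)sin(2t) + 2C_1e^(-t)cos(2t) + 2C_2e^(-t)sin(2t) - 3C_2e^(-t)cos(2t)

Coefficient matrix A = [[9, -4], [26, -11]].
Characteristic polynomial det(A - λI) = λ^2 + 2λ + 5 = 0.
Eigenvalues λ = -1 ± 2i (complex conjugate pair).
For λ=-1+2i: an eigenvector is (1,2) - i(1,3) = (1 - i, 2 - 3i).
A real fundamental pair from Re and Im of e^((-1+2i)t)v: X_1 = e^(-t)(cos(2t)·(1,2) + sin(2t)·(1,3)), X_2 = e^(-t)(sin(2t)·(1,2) - cos(2t)·(1,3)).
General solution: C_1X_1 + C_2X_2.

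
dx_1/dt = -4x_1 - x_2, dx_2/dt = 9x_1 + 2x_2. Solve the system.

x_1(t) = -C_1e^(-t) - C_2te^(-t), x_2(t) = 3C_1e^(-t) + 3C_2te^(-t) + C_2e^(-t)

Coefficient matrix A = [[-4, -1], [9, 2]].
Characteristic polynomial det(A - λI) = λ^2 + 2λ + 1 = 0.
Single eigenvalue λ = -1 with algebraic multiplicity 2.
Eigenvector v = (-1,3); generalized eigenvector w with (A-λI)w=v is (0,1).
General solution: e^(-t)[C_1·v + C_2·(t·v + w)].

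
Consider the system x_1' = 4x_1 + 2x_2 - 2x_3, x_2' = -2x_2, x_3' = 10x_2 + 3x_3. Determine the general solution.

Coefficient matrix A = [[4, 2, -2], [0, -2, 0], [0, 10, 3]].
det(A - λI) = 0 gives eigenvalues λ = 4, -2, 3.
For λ=4: eigenvector (1,0,0).
For λ=-2: eigenvector (-1,1,-2).
For λ=3: eigenvector (2,0,1).
General solution: C_1e^(4t)(1,0,0) + C_2e^(-2t)(-1,1,-2) + C_3e^(3t)(2,0,1).

x_1(t) = C_1e^(4t) - C_2e^(-2t) + 2C_3e^(3t), x_2(t) = C_2e^(-2t), x_3(t) = -2C_2e^(-2t) + C_3e^(3t)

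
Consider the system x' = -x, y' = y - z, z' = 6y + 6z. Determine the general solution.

Coefficient matrix A = [[-1, 0, 0], [0, 1, -1], [0, 6, 6]].
det(A - λI) = 0 gives eigenvalues λ = -1, 3, 4.
For λ=-1: eigenvector (1,0,0).
For λ=3: eigenvector (0,1,-2).
For λ=4: eigenvector (0,-1,3).
General solution: c_1e^(-t)(1,0,0) + c_2e^(3t)(0,1,-2) + c_3e^(4t)(0,-1,3).

x(t) = c_1e^(-t), y(t) = c_2e^(3t) - c_3e^(4t), z(t) = -2c_2e^(3t) + 3c_3e^(4t)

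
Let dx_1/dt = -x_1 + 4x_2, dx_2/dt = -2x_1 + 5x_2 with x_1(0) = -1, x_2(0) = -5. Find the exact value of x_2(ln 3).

A = [[-1,4],[-2,5]]; eigenvalues λ = 1, 3.
Eigenvectors: (-2,-1) for λ=1, (1,1) for λ=3.
From the initial condition, c_1 = -4, c_2 = -9.
x_2(ln 3) = (-4)(3^1)(-1) + (-9)(3^3)(1) = -231.

-231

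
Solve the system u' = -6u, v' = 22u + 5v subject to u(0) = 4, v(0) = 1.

u(t) = 4e^(-6t), v(t) = 9e^(5t) - 8e^(-6t)

Coefficient matrix A = [[-6, 0], [22, 5]].
Characteristic polynomial det(A - λI) = λ^2 + λ - 30 = 0.
Eigenvalues λ = 5, -6.
For λ=5: (A-λI) row 1 is [-11, 0], so an eigenvector is (0, 1).
For λ=-6: (A-λI) row 2 is [22, 11], so an eigenvector is (-1, 2).
General solution: c_1e^(5t)(0,1) + c_2e^(-6t)(-1,2).
Applying u(0)=4, v(0)=1 gives c_1=9, c_2=-4.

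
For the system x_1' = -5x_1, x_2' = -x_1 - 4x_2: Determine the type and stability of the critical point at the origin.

stable node

A = [[-5,0],[-1,-4]]; det(A-λI) = λ^2 + 9λ + 20.
λ = -5, -4: both negative.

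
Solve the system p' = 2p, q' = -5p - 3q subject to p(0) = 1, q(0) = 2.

Coefficient matrix A = [[2, 0], [-5, -3]].
Characteristic polynomial det(A - λI) = λ^2 + λ - 6 = 0.
Eigenvalues λ = 2, -3.
For λ=2: (A-λI) row 2 is [-5, -5], so an eigenvector is (1, -1).
For λ=-3: (A-λI) row 1 is [5, 0], so an eigenvector is (0, 1).
General solution: c_1e^(2t)(1,-1) + c_2e^(-3t)(0,1).
Applying p(0)=1, q(0)=2 gives c_1=1, c_2=3.

p(t) = e^(2t), q(t) = -e^(2t) + 3e^(-3t)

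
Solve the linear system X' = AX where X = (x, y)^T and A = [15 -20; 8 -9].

Coefficient matrix A = [[15, -20], [8, -9]].
Characteristic polynomial det(A - λI) = λ^2 - 6λ + 25 = 0.
Eigenvalues λ = 3 ± 4i (complex conjugate pair).
For λ=3+4i: an eigenvector is (-1,-1) - i(2,1) = (-1 - 2i, -1 - i).
A real fundamental pair from Re and Im of e^((3+4i)t)v: X_1 = e^(3t)(cos(4t)·(-1,-1) + sin(4t)·(2,1)), X_2 = e^(3t)(sin(4t)·(-1,-1) - cos(4t)·(2,1)).
General solution: K_1X_1 + K_2X_2.

x(t) = 2K_1e^(3t)sin(4t) - K_1e^(3t)cos(4t) - K_2e^(3t)sin(4t) - 2K_2e^(3t)cos(4t), y(t) = K_1e^(3t)sin(4t) - K_1e^(3t)cos(4t) - K_2e^(3t)sin(4t) - K_2e^(3t)cos(4t)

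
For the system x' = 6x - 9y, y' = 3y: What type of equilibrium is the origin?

A = [[6,-9],[0,3]]; det(A-λI) = λ^2 - 9λ + 18.
λ = 3, 6: both positive.

unstable node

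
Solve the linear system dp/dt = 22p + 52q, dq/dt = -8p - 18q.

Coefficient matrix A = [[22, 52], [-8, -18]].
Characteristic polynomial det(A - λI) = λ^2 - 4λ + 20 = 0.
Eigenvalues λ = 2 ± 4i (complex conjugate pair).
For λ=2+4i: an eigenvector is (2,-1) - i(-3,1) = (2 + 3i, -1 - i).
A real fundamental pair from Re and Im of e^((2+4i)t)v: X_1 = e^(2t)(cos(4t)·(2,-1) + sin(4t)·(-3,1)), X_2 = e^(2t)(sin(4t)·(2,-1) - cos(4t)·(-3,1)).
General solution: C_1X_1 + C_2X_2.

p(t) = -3C_1e^(2t)sin(4t) + 2C_1e^(2t)cos(4t) + 2C_2e^(2t)sin(4t) + 3C_2e^(2t)cos(4t), q(t) = C_1e^(2t)sin(4t) - C_1e^(2t)cos(4t) - C_2e^(2t)sin(4t) - C_2e^(2t)cos(4t)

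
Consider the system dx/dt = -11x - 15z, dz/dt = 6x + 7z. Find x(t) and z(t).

x(t) = -2C_1e^(-2t)sin(3t) - C_1e^(-2t)cos(3t) - C_2e^(-2t)sin(3t) + 2C_2e^(-2t)cos(3t), z(t) = C_1e^(-2t)sin(3t) + C_1e^(-2t)cos(3t) + C_2e^(-2t)sin(3t) - C_2e^(-2t)cos(3t)

Coefficient matrix A = [[-11, -15], [6, 7]].
Characteristic polynomial det(A - λI) = λ^2 + 4λ + 13 = 0.
Eigenvalues λ = -2 ± 3i (complex conjugate pair).
For λ=-2+3i: an eigenvector is (-1,1) - i(-2,1) = (-1 + 2i, 1 - i).
A real fundamental pair from Re and Im of e^((-2+3i)t)v: X_1 = e^(-2t)(cos(3t)·(-1,1) + sin(3t)·(-2,1)), X_2 = e^(-2t)(sin(3t)·(-1,1) - cos(3t)·(-2,1)).
General solution: C_1X_1 + C_2X_2.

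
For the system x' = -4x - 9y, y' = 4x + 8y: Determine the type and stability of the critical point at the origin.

unstable improper node

A = [[-4,-9],[4,8]]; det(A-λI) = λ^2 - 4λ + 4.
repeated λ = 2 with a single eigenvector.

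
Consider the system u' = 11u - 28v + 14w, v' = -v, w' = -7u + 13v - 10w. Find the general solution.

Coefficient matrix A = [[11, -28, 14], [0, -1, 0], [-7, 13, -10]].
det(A - λI) = 0 gives eigenvalues λ = -3, 4, -1.
For λ=-3: eigenvector (-1,0,1).
For λ=4: eigenvector (-2,0,1).
For λ=-1: eigenvector (7,1,-4).
General solution: K_1e^(-3t)(-1,0,1) + K_2e^(4t)(-2,0,1) + K_3e^(-t)(7,1,-4).

u(t) = -K_1e^(-3t) - 2K_2e^(4t) + 7K_3e^(-t), v(t) = K_3e^(-t), w(t) = K_1e^(-3t) + K_2e^(4t) - 4K_3e^(-t)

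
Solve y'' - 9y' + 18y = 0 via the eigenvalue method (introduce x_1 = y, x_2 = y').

y(t) = K_1e^(6t) + K_2e^(3t)

Let x_1 = y, x_2 = y'. Then x_1' = x_2 and x_2' = -18x_1 + 9x_2.
A = [[0,1],[-18,9]]; det(A-λI) = λ^2 - 9λ + 18.
Eigenvalues λ = 6, 3 with eigenvectors (1,6), (1,3).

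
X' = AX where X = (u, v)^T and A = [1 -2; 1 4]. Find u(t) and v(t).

u(t) = 2C_1e^(2t) + C_2e^(3t), v(t) = -C_1e^(2t) - C_2e^(3t)

Coefficient matrix A = [[1, -2], [1, 4]].
Characteristic polynomial det(A - λI) = λ^2 - 5λ + 6 = 0.
Eigenvalues λ = 2, 3.
For λ=2: (A-λI) row 1 is [-1, -2], so an eigenvector is (2, -1).
For λ=3: (A-λI) row 1 is [-2, -2], so an eigenvector is (1, -1).
General solution: C_1e^(2t)(2,-1) + C_2e^(3t)(1,-1).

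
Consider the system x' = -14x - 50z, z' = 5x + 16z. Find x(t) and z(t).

x(t) = -3K_1e^(t)sin(5t) + K_1e^(t)cos(5t) + K_2e^(t)sin(5t) + 3K_2e^(t)cos(5t), z(t) = K_1e^(t)sin(5t) - K_2e^(t)cos(5t)

Coefficient matrix A = [[-14, -50], [5, 16]].
Characteristic polynomial det(A - λI) = λ^2 - 2λ + 26 = 0.
Eigenvalues λ = 1 ± 5i (complex conjugate pair).
For λ=1+5i: an eigenvector is (1,0) - i(-3,1) = (1 + 3i, 0 - i).
A real fundamental pair from Re and Im of e^((1+5i)t)v: X_1 = e^(t)(cos(5t)·(1,0) + sin(5t)·(-3,1)), X_2 = e^(t)(sin(5t)·(1,0) - cos(5t)·(-3,1)).
General solution: K_1X_1 + K_2X_2.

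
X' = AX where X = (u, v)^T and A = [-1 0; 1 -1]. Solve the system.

Coefficient matrix A = [[-1, 0], [1, -1]].
Characteristic polynomial det(A - λI) = λ^2 + 2λ + 1 = 0.
Single eigenvalue λ = -1 with algebraic multiplicity 2.
Eigenvector v = (0,-1); generalized eigenvector w with (A-λI)w=v is (-1,3).
General solution: e^(-t)[K_1·v + K_2·(t·v + w)].

u(t) = -K_2e^(-t), v(t) = -K_1e^(-t) - K_2te^(-t) + 3K_2e^(-t)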